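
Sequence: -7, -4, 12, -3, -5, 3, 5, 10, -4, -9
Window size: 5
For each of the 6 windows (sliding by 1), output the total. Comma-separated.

[-7, -4, 12, -3, -5] → sum -7
[-4, 12, -3, -5, 3] → sum 3
[12, -3, -5, 3, 5] → sum 12
[-3, -5, 3, 5, 10] → sum 10
[-5, 3, 5, 10, -4] → sum 9
[3, 5, 10, -4, -9] → sum 5

-7, 3, 12, 10, 9, 5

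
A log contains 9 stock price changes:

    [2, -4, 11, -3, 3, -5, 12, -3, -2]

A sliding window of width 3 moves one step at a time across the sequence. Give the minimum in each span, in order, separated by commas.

[2, -4, 11] → min -4
[-4, 11, -3] → min -4
[11, -3, 3] → min -3
[-3, 3, -5] → min -5
[3, -5, 12] → min -5
[-5, 12, -3] → min -5
[12, -3, -2] → min -3

-4, -4, -3, -5, -5, -5, -3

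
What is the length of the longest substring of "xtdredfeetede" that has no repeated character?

5

[x] len 1
[x, t] len 2
[x, t, d] len 3
[x, t, d, r] len 4
[x, t, d, r, e] len 5
[r, e, d] len 3
[r, e, d, f] len 4
[d, f, e] len 3
[e] len 1
[e, t] len 2
[t, e] len 2
[t, e, d] len 3
[d, e] len 2
Longest all-distinct length: 5.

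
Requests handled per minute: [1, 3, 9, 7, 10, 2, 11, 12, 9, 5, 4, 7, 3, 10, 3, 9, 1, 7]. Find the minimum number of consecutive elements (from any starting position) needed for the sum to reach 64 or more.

add 1: running sum 1 < 64
add 3: running sum 4 < 64
add 9: running sum 13 < 64
add 7: running sum 20 < 64
add 10: running sum 30 < 64
add 2: running sum 32 < 64
add 11: running sum 43 < 64
add 12: running sum 55 < 64
end 8: [1, 3, 9, 7, 10, 2, 11, 12, 9] sum 64, len 9
end 9: [9, 7, 10, 2, 11, 12, 9, 5] sum 65, len 8
end 10: [9, 7, 10, 2, 11, 12, 9, 5, 4] sum 69, len 9
end 11: [7, 10, 2, 11, 12, 9, 5, 4, 7] sum 67, len 9
end 12: [7, 10, 2, 11, 12, 9, 5, 4, 7, 3] sum 70, len 10
end 13: [10, 2, 11, 12, 9, 5, 4, 7, 3, 10] sum 73, len 10
end 14: [11, 12, 9, 5, 4, 7, 3, 10, 3] sum 64, len 9
end 15: [11, 12, 9, 5, 4, 7, 3, 10, 3, 9] sum 73, len 10
end 16: [11, 12, 9, 5, 4, 7, 3, 10, 3, 9, 1] sum 74, len 11
end 17: [12, 9, 5, 4, 7, 3, 10, 3, 9, 1, 7] sum 70, len 11
Shortest qualifying length: 8.

8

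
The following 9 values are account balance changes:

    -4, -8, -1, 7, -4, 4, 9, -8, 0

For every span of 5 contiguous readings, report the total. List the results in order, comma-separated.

Sliding a size-5 window across the 9 values:
[-4, -8, -1, 7, -4] → sum -10
[-8, -1, 7, -4, 4] → sum -2
[-1, 7, -4, 4, 9] → sum 15
[7, -4, 4, 9, -8] → sum 8
[-4, 4, 9, -8, 0] → sum 1

-10, -2, 15, 8, 1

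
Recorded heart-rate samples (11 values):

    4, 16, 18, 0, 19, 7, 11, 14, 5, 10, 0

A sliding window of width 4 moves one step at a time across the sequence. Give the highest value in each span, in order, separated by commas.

(4, 16, 18, 0) → max 18
(16, 18, 0, 19) → max 19
(18, 0, 19, 7) → max 19
(0, 19, 7, 11) → max 19
(19, 7, 11, 14) → max 19
(7, 11, 14, 5) → max 14
(11, 14, 5, 10) → max 14
(14, 5, 10, 0) → max 14

18, 19, 19, 19, 19, 14, 14, 14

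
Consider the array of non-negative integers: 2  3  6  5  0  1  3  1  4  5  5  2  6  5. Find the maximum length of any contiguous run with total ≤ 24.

8

Extend to the right; shrink from the left whenever the sum exceeds 24:
add 2: [2] sum 2, len 1
add 3: [2, 3] sum 5, len 2
add 6: [2, 3, 6] sum 11, len 3
add 5: [2, 3, 6, 5] sum 16, len 4
add 0: [2, 3, 6, 5, 0] sum 16, len 5
add 1: [2, 3, 6, 5, 0, 1] sum 17, len 6
add 3: [2, 3, 6, 5, 0, 1, 3] sum 20, len 7
add 1: [2, 3, 6, 5, 0, 1, 3, 1] sum 21, len 8
add 4: [3, 6, 5, 0, 1, 3, 1, 4] sum 23, len 8
add 5: [5, 0, 1, 3, 1, 4, 5] sum 19, len 7
add 5: [5, 0, 1, 3, 1, 4, 5, 5] sum 24, len 8
add 2: [0, 1, 3, 1, 4, 5, 5, 2] sum 21, len 8
add 6: [1, 4, 5, 5, 2, 6] sum 23, len 6
add 5: [5, 5, 2, 6, 5] sum 23, len 5
Longest length seen: 8.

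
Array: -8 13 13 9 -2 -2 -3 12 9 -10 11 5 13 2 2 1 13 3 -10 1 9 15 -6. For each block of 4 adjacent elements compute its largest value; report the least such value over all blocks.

9

[-8, 13, 13, 9] → max 13
[13, 13, 9, -2] → max 13
[13, 9, -2, -2] → max 13
[9, -2, -2, -3] → max 9
[-2, -2, -3, 12] → max 12
[-2, -3, 12, 9] → max 12
[-3, 12, 9, -10] → max 12
[12, 9, -10, 11] → max 12
[9, -10, 11, 5] → max 11
[-10, 11, 5, 13] → max 13
[11, 5, 13, 2] → max 13
[5, 13, 2, 2] → max 13
[13, 2, 2, 1] → max 13
[2, 2, 1, 13] → max 13
[2, 1, 13, 3] → max 13
[1, 13, 3, -10] → max 13
[13, 3, -10, 1] → max 13
[3, -10, 1, 9] → max 9
[-10, 1, 9, 15] → max 15
[1, 9, 15, -6] → max 15
Least of these is 9.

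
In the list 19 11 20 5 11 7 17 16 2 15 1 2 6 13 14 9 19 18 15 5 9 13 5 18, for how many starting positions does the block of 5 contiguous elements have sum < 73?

18

(19, 11, 20, 5, 11) → sum 66  < 73 ✓
(11, 20, 5, 11, 7) → sum 54  < 73 ✓
(20, 5, 11, 7, 17) → sum 60  < 73 ✓
(5, 11, 7, 17, 16) → sum 56  < 73 ✓
(11, 7, 17, 16, 2) → sum 53  < 73 ✓
(7, 17, 16, 2, 15) → sum 57  < 73 ✓
(17, 16, 2, 15, 1) → sum 51  < 73 ✓
(16, 2, 15, 1, 2) → sum 36  < 73 ✓
(2, 15, 1, 2, 6) → sum 26  < 73 ✓
(15, 1, 2, 6, 13) → sum 37  < 73 ✓
(1, 2, 6, 13, 14) → sum 36  < 73 ✓
(2, 6, 13, 14, 9) → sum 44  < 73 ✓
(6, 13, 14, 9, 19) → sum 61  < 73 ✓
(13, 14, 9, 19, 18) → sum 73
(14, 9, 19, 18, 15) → sum 75
(9, 19, 18, 15, 5) → sum 66  < 73 ✓
(19, 18, 15, 5, 9) → sum 66  < 73 ✓
(18, 15, 5, 9, 13) → sum 60  < 73 ✓
(15, 5, 9, 13, 5) → sum 47  < 73 ✓
(5, 9, 13, 5, 18) → sum 50  < 73 ✓
18 windows satisfy the condition.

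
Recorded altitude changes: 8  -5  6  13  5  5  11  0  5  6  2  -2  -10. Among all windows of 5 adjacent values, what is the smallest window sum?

1

Each size-5 window and its sum:
8 -5 6 13 5 → sum 27
-5 6 13 5 5 → sum 24
6 13 5 5 11 → sum 40
13 5 5 11 0 → sum 34
5 5 11 0 5 → sum 26
5 11 0 5 6 → sum 27
11 0 5 6 2 → sum 24
0 5 6 2 -2 → sum 11
5 6 2 -2 -10 → sum 1
Smallest of these is 1.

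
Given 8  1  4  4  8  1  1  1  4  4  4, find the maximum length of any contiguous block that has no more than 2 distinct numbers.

Extend right; when distinct count exceeds 2, shrink from the left:
[8] 1 distinct, len 1
[8, 1] 2 distinct, len 2
[1, 4] 2 distinct, len 2
[1, 4, 4] 2 distinct, len 3
[4, 4, 8] 2 distinct, len 3
[8, 1] 2 distinct, len 2
[8, 1, 1] 2 distinct, len 3
[8, 1, 1, 1] 2 distinct, len 4
[1, 1, 1, 4] 2 distinct, len 4
[1, 1, 1, 4, 4] 2 distinct, len 5
[1, 1, 1, 4, 4, 4] 2 distinct, len 6
Longest length with ≤2 distinct: 6.

6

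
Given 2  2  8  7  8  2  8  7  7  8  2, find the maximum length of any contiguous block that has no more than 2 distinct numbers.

[2] 1 distinct, len 1
[2, 2] 1 distinct, len 2
[2, 2, 8] 2 distinct, len 3
[8, 7] 2 distinct, len 2
[8, 7, 8] 2 distinct, len 3
[8, 2] 2 distinct, len 2
[8, 2, 8] 2 distinct, len 3
[8, 7] 2 distinct, len 2
[8, 7, 7] 2 distinct, len 3
[8, 7, 7, 8] 2 distinct, len 4
[8, 2] 2 distinct, len 2
Longest length with ≤2 distinct: 4.

4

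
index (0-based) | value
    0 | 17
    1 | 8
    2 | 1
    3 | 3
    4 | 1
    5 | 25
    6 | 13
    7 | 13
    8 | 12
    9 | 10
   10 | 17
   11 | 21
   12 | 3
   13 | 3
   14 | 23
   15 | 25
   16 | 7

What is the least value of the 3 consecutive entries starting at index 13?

Elements at indices 13..15: 3, 23, 25
min(3, 23, 25) = 3

3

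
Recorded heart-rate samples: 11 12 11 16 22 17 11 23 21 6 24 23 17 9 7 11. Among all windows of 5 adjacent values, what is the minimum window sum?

(11, 12, 11, 16, 22) → sum 72
(12, 11, 16, 22, 17) → sum 78
(11, 16, 22, 17, 11) → sum 77
(16, 22, 17, 11, 23) → sum 89
(22, 17, 11, 23, 21) → sum 94
(17, 11, 23, 21, 6) → sum 78
(11, 23, 21, 6, 24) → sum 85
(23, 21, 6, 24, 23) → sum 97
(21, 6, 24, 23, 17) → sum 91
(6, 24, 23, 17, 9) → sum 79
(24, 23, 17, 9, 7) → sum 80
(23, 17, 9, 7, 11) → sum 67
Minimum of these is 67.

67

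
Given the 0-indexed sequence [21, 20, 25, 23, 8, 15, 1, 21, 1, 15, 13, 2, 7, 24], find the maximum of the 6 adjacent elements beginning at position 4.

21

Elements at indices 4..9: 8, 15, 1, 21, 1, 15
max(8, 15, 1, 21, 1, 15) = 21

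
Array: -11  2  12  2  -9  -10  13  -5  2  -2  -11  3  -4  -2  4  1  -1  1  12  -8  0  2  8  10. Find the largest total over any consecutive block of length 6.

(-11, 2, 12, 2, -9, -10) → sum -14
(2, 12, 2, -9, -10, 13) → sum 10
(12, 2, -9, -10, 13, -5) → sum 3
(2, -9, -10, 13, -5, 2) → sum -7
(-9, -10, 13, -5, 2, -2) → sum -11
(-10, 13, -5, 2, -2, -11) → sum -13
(13, -5, 2, -2, -11, 3) → sum 0
(-5, 2, -2, -11, 3, -4) → sum -17
(2, -2, -11, 3, -4, -2) → sum -14
(-2, -11, 3, -4, -2, 4) → sum -12
(-11, 3, -4, -2, 4, 1) → sum -9
(3, -4, -2, 4, 1, -1) → sum 1
(-4, -2, 4, 1, -1, 1) → sum -1
(-2, 4, 1, -1, 1, 12) → sum 15
(4, 1, -1, 1, 12, -8) → sum 9
(1, -1, 1, 12, -8, 0) → sum 5
(-1, 1, 12, -8, 0, 2) → sum 6
(1, 12, -8, 0, 2, 8) → sum 15
(12, -8, 0, 2, 8, 10) → sum 24
Largest of these is 24.

24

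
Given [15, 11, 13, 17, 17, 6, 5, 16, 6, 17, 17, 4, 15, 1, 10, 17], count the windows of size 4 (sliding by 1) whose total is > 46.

5

(15, 11, 13, 17) → sum 56  > 46 ✓
(11, 13, 17, 17) → sum 58  > 46 ✓
(13, 17, 17, 6) → sum 53  > 46 ✓
(17, 17, 6, 5) → sum 45
(17, 6, 5, 16) → sum 44
(6, 5, 16, 6) → sum 33
(5, 16, 6, 17) → sum 44
(16, 6, 17, 17) → sum 56  > 46 ✓
(6, 17, 17, 4) → sum 44
(17, 17, 4, 15) → sum 53  > 46 ✓
(17, 4, 15, 1) → sum 37
(4, 15, 1, 10) → sum 30
(15, 1, 10, 17) → sum 43
5 windows satisfy the condition.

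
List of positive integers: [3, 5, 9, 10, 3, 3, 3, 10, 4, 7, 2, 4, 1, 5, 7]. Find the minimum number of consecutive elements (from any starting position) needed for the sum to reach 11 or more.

Extend right; whenever the sum reaches 11, record the length and shrink from the left:
add 3: running sum 3 < 11
add 5: running sum 8 < 11
end 2: [5, 9] sum 14, len 2
end 3: [9, 10] sum 19, len 2
end 4: [10, 3] sum 13, len 2
end 5: [10, 3, 3] sum 16, len 3
end 6: [10, 3, 3, 3] sum 19, len 4
end 7: [3, 10] sum 13, len 2
end 8: [10, 4] sum 14, len 2
end 9: [4, 7] sum 11, len 2
end 10: [4, 7, 2] sum 13, len 3
end 11: [7, 2, 4] sum 13, len 3
end 12: [7, 2, 4, 1] sum 14, len 4
end 13: [2, 4, 1, 5] sum 12, len 4
end 14: [5, 7] sum 12, len 2
Shortest qualifying length: 2.

2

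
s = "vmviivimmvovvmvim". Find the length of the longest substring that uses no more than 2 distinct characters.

5

add v: window [v] (1 distinct), len 1
add m: window [v, m] (2 distinct), len 2
add v: window [v, m, v] (2 distinct), len 3
add i: window [v, i] (2 distinct), len 2
add i: window [v, i, i] (2 distinct), len 3
add v: window [v, i, i, v] (2 distinct), len 4
add i: window [v, i, i, v, i] (2 distinct), len 5
add m: window [i, m] (2 distinct), len 2
add m: window [i, m, m] (2 distinct), len 3
add v: window [m, m, v] (2 distinct), len 3
add o: window [v, o] (2 distinct), len 2
add v: window [v, o, v] (2 distinct), len 3
add v: window [v, o, v, v] (2 distinct), len 4
add m: window [v, v, m] (2 distinct), len 3
add v: window [v, v, m, v] (2 distinct), len 4
add i: window [v, i] (2 distinct), len 2
add m: window [i, m] (2 distinct), len 2
Longest length with ≤2 distinct: 5.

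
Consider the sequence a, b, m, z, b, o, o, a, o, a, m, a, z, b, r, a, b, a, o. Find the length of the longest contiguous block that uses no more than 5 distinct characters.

add a: window [a] (1 distinct), len 1
add b: window [a, b] (2 distinct), len 2
add m: window [a, b, m] (3 distinct), len 3
add z: window [a, b, m, z] (4 distinct), len 4
add b: window [a, b, m, z, b] (4 distinct), len 5
add o: window [a, b, m, z, b, o] (5 distinct), len 6
add o: window [a, b, m, z, b, o, o] (5 distinct), len 7
add a: window [a, b, m, z, b, o, o, a] (5 distinct), len 8
add o: window [a, b, m, z, b, o, o, a, o] (5 distinct), len 9
add a: window [a, b, m, z, b, o, o, a, o, a] (5 distinct), len 10
add m: window [a, b, m, z, b, o, o, a, o, a, m] (5 distinct), len 11
add a: window [a, b, m, z, b, o, o, a, o, a, m, a] (5 distinct), len 12
add z: window [a, b, m, z, b, o, o, a, o, a, m, a, z] (5 distinct), len 13
add b: window [a, b, m, z, b, o, o, a, o, a, m, a, z, b] (5 distinct), len 14
add r: window [a, m, a, z, b, r] (5 distinct), len 6
add a: window [a, m, a, z, b, r, a] (5 distinct), len 7
add b: window [a, m, a, z, b, r, a, b] (5 distinct), len 8
add a: window [a, m, a, z, b, r, a, b, a] (5 distinct), len 9
add o: window [a, z, b, r, a, b, a, o] (5 distinct), len 8
Longest length with ≤5 distinct: 14.

14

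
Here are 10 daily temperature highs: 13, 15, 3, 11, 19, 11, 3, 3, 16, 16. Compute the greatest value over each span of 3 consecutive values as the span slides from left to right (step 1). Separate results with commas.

15, 15, 19, 19, 19, 11, 16, 16

(13, 15, 3) → max 15
(15, 3, 11) → max 15
(3, 11, 19) → max 19
(11, 19, 11) → max 19
(19, 11, 3) → max 19
(11, 3, 3) → max 11
(3, 3, 16) → max 16
(3, 16, 16) → max 16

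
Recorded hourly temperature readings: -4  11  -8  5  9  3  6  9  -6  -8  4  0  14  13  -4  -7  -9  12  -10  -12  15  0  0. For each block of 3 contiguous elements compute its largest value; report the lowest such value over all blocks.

Window maxs for each of the 21 positions:
[-4, 11, -8] → max 11
[11, -8, 5] → max 11
[-8, 5, 9] → max 9
[5, 9, 3] → max 9
[9, 3, 6] → max 9
[3, 6, 9] → max 9
[6, 9, -6] → max 9
[9, -6, -8] → max 9
[-6, -8, 4] → max 4
[-8, 4, 0] → max 4
[4, 0, 14] → max 14
[0, 14, 13] → max 14
[14, 13, -4] → max 14
[13, -4, -7] → max 13
[-4, -7, -9] → max -4
[-7, -9, 12] → max 12
[-9, 12, -10] → max 12
[12, -10, -12] → max 12
[-10, -12, 15] → max 15
[-12, 15, 0] → max 15
[15, 0, 0] → max 15
Lowest of these is -4.

-4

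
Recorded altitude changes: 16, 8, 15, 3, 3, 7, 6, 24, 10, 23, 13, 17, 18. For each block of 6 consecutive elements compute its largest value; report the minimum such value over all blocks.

16 8 15 3 3 7 → max 16
8 15 3 3 7 6 → max 15
15 3 3 7 6 24 → max 24
3 3 7 6 24 10 → max 24
3 7 6 24 10 23 → max 24
7 6 24 10 23 13 → max 24
6 24 10 23 13 17 → max 24
24 10 23 13 17 18 → max 24
Minimum of these is 15.

15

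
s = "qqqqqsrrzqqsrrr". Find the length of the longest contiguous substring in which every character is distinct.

add q: [q] len 1
add q (repeat q, move left end past it): [q] len 1
add q (repeat q, move left end past it): [q] len 1
add q (repeat q, move left end past it): [q] len 1
add q (repeat q, move left end past it): [q] len 1
add s: [q, s] len 2
add r: [q, s, r] len 3
add r (repeat r, move left end past it): [r] len 1
add z: [r, z] len 2
add q: [r, z, q] len 3
add q (repeat q, move left end past it): [q] len 1
add s: [q, s] len 2
add r: [q, s, r] len 3
add r (repeat r, move left end past it): [r] len 1
add r (repeat r, move left end past it): [r] len 1
Longest all-distinct length: 3.

3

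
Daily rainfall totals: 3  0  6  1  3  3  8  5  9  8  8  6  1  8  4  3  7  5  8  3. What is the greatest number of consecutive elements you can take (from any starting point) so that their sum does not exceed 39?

[3] sum 3 len 1
[3, 0] sum 3 len 2
[3, 0, 6] sum 9 len 3
[3, 0, 6, 1] sum 10 len 4
[3, 0, 6, 1, 3] sum 13 len 5
[3, 0, 6, 1, 3, 3] sum 16 len 6
[3, 0, 6, 1, 3, 3, 8] sum 24 len 7
[3, 0, 6, 1, 3, 3, 8, 5] sum 29 len 8
[3, 0, 6, 1, 3, 3, 8, 5, 9] sum 38 len 9
[1, 3, 3, 8, 5, 9, 8] sum 37 len 7
[8, 5, 9, 8, 8] sum 38 len 5
[5, 9, 8, 8, 6] sum 36 len 5
[5, 9, 8, 8, 6, 1] sum 37 len 6
[8, 8, 6, 1, 8] sum 31 len 5
[8, 8, 6, 1, 8, 4] sum 35 len 6
[8, 8, 6, 1, 8, 4, 3] sum 38 len 7
[8, 6, 1, 8, 4, 3, 7] sum 37 len 7
[6, 1, 8, 4, 3, 7, 5] sum 34 len 7
[1, 8, 4, 3, 7, 5, 8] sum 36 len 7
[1, 8, 4, 3, 7, 5, 8, 3] sum 39 len 8
Longest length seen: 9.

9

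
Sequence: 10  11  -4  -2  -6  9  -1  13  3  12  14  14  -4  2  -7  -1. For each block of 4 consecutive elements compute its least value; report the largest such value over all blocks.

[10, 11, -4, -2] → min -4
[11, -4, -2, -6] → min -6
[-4, -2, -6, 9] → min -6
[-2, -6, 9, -1] → min -6
[-6, 9, -1, 13] → min -6
[9, -1, 13, 3] → min -1
[-1, 13, 3, 12] → min -1
[13, 3, 12, 14] → min 3
[3, 12, 14, 14] → min 3
[12, 14, 14, -4] → min -4
[14, 14, -4, 2] → min -4
[14, -4, 2, -7] → min -7
[-4, 2, -7, -1] → min -7
Largest of these is 3.

3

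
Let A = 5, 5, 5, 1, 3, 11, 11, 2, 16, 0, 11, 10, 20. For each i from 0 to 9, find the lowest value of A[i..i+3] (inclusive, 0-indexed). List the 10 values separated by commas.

5 5 5 1 → min 1
5 5 1 3 → min 1
5 1 3 11 → min 1
1 3 11 11 → min 1
3 11 11 2 → min 2
11 11 2 16 → min 2
11 2 16 0 → min 0
2 16 0 11 → min 0
16 0 11 10 → min 0
0 11 10 20 → min 0

1, 1, 1, 1, 2, 2, 0, 0, 0, 0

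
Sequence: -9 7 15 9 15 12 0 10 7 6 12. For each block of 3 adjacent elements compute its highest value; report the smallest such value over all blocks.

10

-9 7 15 → max 15
7 15 9 → max 15
15 9 15 → max 15
9 15 12 → max 15
15 12 0 → max 15
12 0 10 → max 12
0 10 7 → max 10
10 7 6 → max 10
7 6 12 → max 12
Smallest of these is 10.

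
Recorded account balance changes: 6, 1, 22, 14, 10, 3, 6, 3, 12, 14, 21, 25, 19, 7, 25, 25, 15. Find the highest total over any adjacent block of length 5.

101

Each size-5 window and its sum:
(6, 1, 22, 14, 10) → sum 53
(1, 22, 14, 10, 3) → sum 50
(22, 14, 10, 3, 6) → sum 55
(14, 10, 3, 6, 3) → sum 36
(10, 3, 6, 3, 12) → sum 34
(3, 6, 3, 12, 14) → sum 38
(6, 3, 12, 14, 21) → sum 56
(3, 12, 14, 21, 25) → sum 75
(12, 14, 21, 25, 19) → sum 91
(14, 21, 25, 19, 7) → sum 86
(21, 25, 19, 7, 25) → sum 97
(25, 19, 7, 25, 25) → sum 101
(19, 7, 25, 25, 15) → sum 91
Highest of these is 101.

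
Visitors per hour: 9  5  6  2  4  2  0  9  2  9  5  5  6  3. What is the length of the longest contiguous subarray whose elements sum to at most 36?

8

→ 9: sum 9, len 1
→ 5: sum 14, len 2
→ 6: sum 20, len 3
→ 2: sum 22, len 4
→ 4: sum 26, len 5
→ 2: sum 28, len 6
→ 0: sum 28, len 7
→ 9 (dropped 9): sum 28, len 7
→ 2: sum 30, len 8
→ 9 (dropped 5): sum 34, len 8
→ 5 (dropped 6): sum 33, len 8
→ 5 (dropped 2): sum 36, len 8
→ 6 (dropped 4, 2): sum 36, len 7
→ 3 (dropped 0, 9): sum 30, len 6
Longest length seen: 8.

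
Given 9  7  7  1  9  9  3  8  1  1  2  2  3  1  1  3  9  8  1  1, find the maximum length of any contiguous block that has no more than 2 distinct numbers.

[9] 1 distinct, len 1
[9, 7] 2 distinct, len 2
[9, 7, 7] 2 distinct, len 3
[7, 7, 1] 2 distinct, len 3
[1, 9] 2 distinct, len 2
[1, 9, 9] 2 distinct, len 3
[9, 9, 3] 2 distinct, len 3
[3, 8] 2 distinct, len 2
[8, 1] 2 distinct, len 2
[8, 1, 1] 2 distinct, len 3
[1, 1, 2] 2 distinct, len 3
[1, 1, 2, 2] 2 distinct, len 4
[2, 2, 3] 2 distinct, len 3
[3, 1] 2 distinct, len 2
[3, 1, 1] 2 distinct, len 3
[3, 1, 1, 3] 2 distinct, len 4
[3, 9] 2 distinct, len 2
[9, 8] 2 distinct, len 2
[8, 1] 2 distinct, len 2
[8, 1, 1] 2 distinct, len 3
Longest length with ≤2 distinct: 4.

4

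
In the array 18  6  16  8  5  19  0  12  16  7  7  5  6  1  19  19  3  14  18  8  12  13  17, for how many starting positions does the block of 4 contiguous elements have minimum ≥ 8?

18 6 16 8 → min 6
6 16 8 5 → min 5
16 8 5 19 → min 5
8 5 19 0 → min 0
5 19 0 12 → min 0
19 0 12 16 → min 0
0 12 16 7 → min 0
12 16 7 7 → min 7
16 7 7 5 → min 5
7 7 5 6 → min 5
7 5 6 1 → min 1
5 6 1 19 → min 1
6 1 19 19 → min 1
1 19 19 3 → min 1
19 19 3 14 → min 3
19 3 14 18 → min 3
3 14 18 8 → min 3
14 18 8 12 → min 8  ≥ 8 ✓
18 8 12 13 → min 8  ≥ 8 ✓
8 12 13 17 → min 8  ≥ 8 ✓
3 windows satisfy the condition.

3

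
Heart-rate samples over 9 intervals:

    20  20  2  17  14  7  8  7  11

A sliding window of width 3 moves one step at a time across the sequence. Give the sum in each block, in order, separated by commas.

42, 39, 33, 38, 29, 22, 26

Sliding a size-3 window across the 9 values:
20 20 2 → sum 42
20 2 17 → sum 39
2 17 14 → sum 33
17 14 7 → sum 38
14 7 8 → sum 29
7 8 7 → sum 22
8 7 11 → sum 26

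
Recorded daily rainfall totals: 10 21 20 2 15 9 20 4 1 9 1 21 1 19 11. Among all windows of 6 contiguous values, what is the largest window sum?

87

(10, 21, 20, 2, 15, 9) → sum 77
(21, 20, 2, 15, 9, 20) → sum 87
(20, 2, 15, 9, 20, 4) → sum 70
(2, 15, 9, 20, 4, 1) → sum 51
(15, 9, 20, 4, 1, 9) → sum 58
(9, 20, 4, 1, 9, 1) → sum 44
(20, 4, 1, 9, 1, 21) → sum 56
(4, 1, 9, 1, 21, 1) → sum 37
(1, 9, 1, 21, 1, 19) → sum 52
(9, 1, 21, 1, 19, 11) → sum 62
Largest of these is 87.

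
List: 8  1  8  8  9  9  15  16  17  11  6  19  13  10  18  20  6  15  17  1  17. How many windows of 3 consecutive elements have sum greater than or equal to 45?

(8, 1, 8) → sum 17
(1, 8, 8) → sum 17
(8, 8, 9) → sum 25
(8, 9, 9) → sum 26
(9, 9, 15) → sum 33
(9, 15, 16) → sum 40
(15, 16, 17) → sum 48  ≥ 45 ✓
(16, 17, 11) → sum 44
(17, 11, 6) → sum 34
(11, 6, 19) → sum 36
(6, 19, 13) → sum 38
(19, 13, 10) → sum 42
(13, 10, 18) → sum 41
(10, 18, 20) → sum 48  ≥ 45 ✓
(18, 20, 6) → sum 44
(20, 6, 15) → sum 41
(6, 15, 17) → sum 38
(15, 17, 1) → sum 33
(17, 1, 17) → sum 35
2 windows satisfy the condition.

2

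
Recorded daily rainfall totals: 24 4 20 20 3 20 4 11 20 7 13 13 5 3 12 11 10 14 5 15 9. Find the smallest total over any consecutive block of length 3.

20

Each size-3 window and its sum:
(24, 4, 20) → sum 48
(4, 20, 20) → sum 44
(20, 20, 3) → sum 43
(20, 3, 20) → sum 43
(3, 20, 4) → sum 27
(20, 4, 11) → sum 35
(4, 11, 20) → sum 35
(11, 20, 7) → sum 38
(20, 7, 13) → sum 40
(7, 13, 13) → sum 33
(13, 13, 5) → sum 31
(13, 5, 3) → sum 21
(5, 3, 12) → sum 20
(3, 12, 11) → sum 26
(12, 11, 10) → sum 33
(11, 10, 14) → sum 35
(10, 14, 5) → sum 29
(14, 5, 15) → sum 34
(5, 15, 9) → sum 29
Smallest of these is 20.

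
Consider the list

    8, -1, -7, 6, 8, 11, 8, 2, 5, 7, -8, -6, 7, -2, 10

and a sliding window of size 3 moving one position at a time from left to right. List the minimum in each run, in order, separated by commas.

[8, -1, -7] → min -7
[-1, -7, 6] → min -7
[-7, 6, 8] → min -7
[6, 8, 11] → min 6
[8, 11, 8] → min 8
[11, 8, 2] → min 2
[8, 2, 5] → min 2
[2, 5, 7] → min 2
[5, 7, -8] → min -8
[7, -8, -6] → min -8
[-8, -6, 7] → min -8
[-6, 7, -2] → min -6
[7, -2, 10] → min -2

-7, -7, -7, 6, 8, 2, 2, 2, -8, -8, -8, -6, -2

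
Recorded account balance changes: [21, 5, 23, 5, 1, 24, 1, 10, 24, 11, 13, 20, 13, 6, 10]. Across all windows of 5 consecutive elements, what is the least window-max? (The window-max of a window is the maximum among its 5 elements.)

20

(21, 5, 23, 5, 1) → max 23
(5, 23, 5, 1, 24) → max 24
(23, 5, 1, 24, 1) → max 24
(5, 1, 24, 1, 10) → max 24
(1, 24, 1, 10, 24) → max 24
(24, 1, 10, 24, 11) → max 24
(1, 10, 24, 11, 13) → max 24
(10, 24, 11, 13, 20) → max 24
(24, 11, 13, 20, 13) → max 24
(11, 13, 20, 13, 6) → max 20
(13, 20, 13, 6, 10) → max 20
Least of these is 20.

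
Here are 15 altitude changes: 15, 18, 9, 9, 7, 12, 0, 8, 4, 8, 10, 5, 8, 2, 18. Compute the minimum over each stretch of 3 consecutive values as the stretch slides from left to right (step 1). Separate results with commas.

9, 9, 7, 7, 0, 0, 0, 4, 4, 5, 5, 2, 2

Sliding a size-3 window across the 15 values:
15 18 9 → min 9
18 9 9 → min 9
9 9 7 → min 7
9 7 12 → min 7
7 12 0 → min 0
12 0 8 → min 0
0 8 4 → min 0
8 4 8 → min 4
4 8 10 → min 4
8 10 5 → min 5
10 5 8 → min 5
5 8 2 → min 2
8 2 18 → min 2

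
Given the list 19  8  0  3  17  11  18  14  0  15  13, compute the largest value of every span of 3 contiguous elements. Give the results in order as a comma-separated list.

Sliding a size-3 window across the 11 values:
19 8 0 → max 19
8 0 3 → max 8
0 3 17 → max 17
3 17 11 → max 17
17 11 18 → max 18
11 18 14 → max 18
18 14 0 → max 18
14 0 15 → max 15
0 15 13 → max 15

19, 8, 17, 17, 18, 18, 18, 15, 15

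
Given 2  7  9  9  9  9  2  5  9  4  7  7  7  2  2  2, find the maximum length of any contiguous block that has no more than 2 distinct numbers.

add 2: window [2] (1 distinct), len 1
add 7: window [2, 7] (2 distinct), len 2
add 9: window [7, 9] (2 distinct), len 2
add 9: window [7, 9, 9] (2 distinct), len 3
add 9: window [7, 9, 9, 9] (2 distinct), len 4
add 9: window [7, 9, 9, 9, 9] (2 distinct), len 5
add 2: window [9, 9, 9, 9, 2] (2 distinct), len 5
add 5: window [2, 5] (2 distinct), len 2
add 9: window [5, 9] (2 distinct), len 2
add 4: window [9, 4] (2 distinct), len 2
add 7: window [4, 7] (2 distinct), len 2
add 7: window [4, 7, 7] (2 distinct), len 3
add 7: window [4, 7, 7, 7] (2 distinct), len 4
add 2: window [7, 7, 7, 2] (2 distinct), len 4
add 2: window [7, 7, 7, 2, 2] (2 distinct), len 5
add 2: window [7, 7, 7, 2, 2, 2] (2 distinct), len 6
Longest length with ≤2 distinct: 6.

6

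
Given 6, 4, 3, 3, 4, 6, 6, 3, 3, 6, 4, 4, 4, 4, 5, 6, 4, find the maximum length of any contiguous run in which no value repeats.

[6] len 1
[6, 4] len 2
[6, 4, 3] len 3
[3] len 1
[3, 4] len 2
[3, 4, 6] len 3
[6] len 1
[6, 3] len 2
[3] len 1
[3, 6] len 2
[3, 6, 4] len 3
[4] len 1
[4] len 1
[4] len 1
[4, 5] len 2
[4, 5, 6] len 3
[5, 6, 4] len 3
Longest all-distinct length: 3.

3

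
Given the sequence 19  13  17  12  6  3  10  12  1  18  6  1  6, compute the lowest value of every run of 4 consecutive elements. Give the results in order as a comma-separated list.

(19, 13, 17, 12) → min 12
(13, 17, 12, 6) → min 6
(17, 12, 6, 3) → min 3
(12, 6, 3, 10) → min 3
(6, 3, 10, 12) → min 3
(3, 10, 12, 1) → min 1
(10, 12, 1, 18) → min 1
(12, 1, 18, 6) → min 1
(1, 18, 6, 1) → min 1
(18, 6, 1, 6) → min 1

12, 6, 3, 3, 3, 1, 1, 1, 1, 1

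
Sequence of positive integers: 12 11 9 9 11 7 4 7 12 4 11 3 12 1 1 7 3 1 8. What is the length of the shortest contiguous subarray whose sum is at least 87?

add 12: running sum 12 < 87
add 11: running sum 23 < 87
add 9: running sum 32 < 87
add 9: running sum 41 < 87
add 11: running sum 52 < 87
add 7: running sum 59 < 87
add 4: running sum 63 < 87
add 7: running sum 70 < 87
add 12: running sum 82 < 87
add 4: running sum 86 < 87
end 10: [12, 11, 9, 9, 11, 7, 4, 7, 12, 4, 11] sum 97, len 11
end 11: [11, 9, 9, 11, 7, 4, 7, 12, 4, 11, 3] sum 88, len 11
end 12: [9, 9, 11, 7, 4, 7, 12, 4, 11, 3, 12] sum 89, len 11
end 13: [9, 9, 11, 7, 4, 7, 12, 4, 11, 3, 12, 1] sum 90, len 12
end 14: [9, 9, 11, 7, 4, 7, 12, 4, 11, 3, 12, 1, 1] sum 91, len 13
end 15: [9, 11, 7, 4, 7, 12, 4, 11, 3, 12, 1, 1, 7] sum 89, len 13
end 16: [9, 11, 7, 4, 7, 12, 4, 11, 3, 12, 1, 1, 7, 3] sum 92, len 14
end 17: [9, 11, 7, 4, 7, 12, 4, 11, 3, 12, 1, 1, 7, 3, 1] sum 93, len 15
end 18: [11, 7, 4, 7, 12, 4, 11, 3, 12, 1, 1, 7, 3, 1, 8] sum 92, len 15
Shortest qualifying length: 11.

11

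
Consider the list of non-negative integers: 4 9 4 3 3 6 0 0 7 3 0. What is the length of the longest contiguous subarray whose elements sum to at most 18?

[4] sum 4 len 1
[4, 9] sum 13 len 2
[4, 9, 4] sum 17 len 3
[9, 4, 3] sum 16 len 3
[4, 3, 3] sum 10 len 3
[4, 3, 3, 6] sum 16 len 4
[4, 3, 3, 6, 0] sum 16 len 5
[4, 3, 3, 6, 0, 0] sum 16 len 6
[3, 6, 0, 0, 7] sum 16 len 5
[6, 0, 0, 7, 3] sum 16 len 5
[6, 0, 0, 7, 3, 0] sum 16 len 6
Longest length seen: 6.

6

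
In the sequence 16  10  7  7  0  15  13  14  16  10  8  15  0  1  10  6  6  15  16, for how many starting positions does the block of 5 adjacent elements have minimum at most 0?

10

(16, 10, 7, 7, 0) → min 0  ≤ 0 ✓
(10, 7, 7, 0, 15) → min 0  ≤ 0 ✓
(7, 7, 0, 15, 13) → min 0  ≤ 0 ✓
(7, 0, 15, 13, 14) → min 0  ≤ 0 ✓
(0, 15, 13, 14, 16) → min 0  ≤ 0 ✓
(15, 13, 14, 16, 10) → min 10
(13, 14, 16, 10, 8) → min 8
(14, 16, 10, 8, 15) → min 8
(16, 10, 8, 15, 0) → min 0  ≤ 0 ✓
(10, 8, 15, 0, 1) → min 0  ≤ 0 ✓
(8, 15, 0, 1, 10) → min 0  ≤ 0 ✓
(15, 0, 1, 10, 6) → min 0  ≤ 0 ✓
(0, 1, 10, 6, 6) → min 0  ≤ 0 ✓
(1, 10, 6, 6, 15) → min 1
(10, 6, 6, 15, 16) → min 6
10 windows satisfy the condition.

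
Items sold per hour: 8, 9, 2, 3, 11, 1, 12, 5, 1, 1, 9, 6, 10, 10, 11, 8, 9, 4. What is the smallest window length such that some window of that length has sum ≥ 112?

17

add 8: running sum 8 < 112
add 9: running sum 17 < 112
add 2: running sum 19 < 112
add 3: running sum 22 < 112
add 11: running sum 33 < 112
add 1: running sum 34 < 112
add 12: running sum 46 < 112
add 5: running sum 51 < 112
add 1: running sum 52 < 112
add 1: running sum 53 < 112
add 9: running sum 62 < 112
add 6: running sum 68 < 112
add 10: running sum 78 < 112
add 10: running sum 88 < 112
add 11: running sum 99 < 112
add 8: running sum 107 < 112
end 16: [8, 9, 2, 3, 11, 1, 12, 5, 1, 1, 9, 6, 10, 10, 11, 8, 9] sum 116, len 17
end 17: [9, 2, 3, 11, 1, 12, 5, 1, 1, 9, 6, 10, 10, 11, 8, 9, 4] sum 112, len 17
Shortest qualifying length: 17.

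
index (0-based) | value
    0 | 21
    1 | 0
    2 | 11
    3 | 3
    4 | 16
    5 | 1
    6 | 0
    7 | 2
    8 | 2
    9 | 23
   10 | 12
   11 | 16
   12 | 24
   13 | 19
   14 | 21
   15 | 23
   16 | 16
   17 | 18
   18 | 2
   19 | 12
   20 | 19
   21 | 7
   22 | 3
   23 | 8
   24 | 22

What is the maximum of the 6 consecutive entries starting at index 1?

Elements at indices 1..6: 0, 11, 3, 16, 1, 0
max(0, 11, 3, 16, 1, 0) = 16

16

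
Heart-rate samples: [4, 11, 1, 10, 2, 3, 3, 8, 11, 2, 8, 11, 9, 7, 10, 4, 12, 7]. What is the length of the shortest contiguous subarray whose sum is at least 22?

3

Extend right; whenever the sum reaches 22, record the length and shrink from the left:
add 4: running sum 4 < 22
add 11: running sum 15 < 22
add 1: running sum 16 < 22
add 10: shortest ending here [11, 1, 10] sum 22, len 3
add 2: shortest ending here [11, 1, 10, 2] sum 24, len 4
add 3: shortest ending here [11, 1, 10, 2, 3] sum 27, len 5
add 3: shortest ending here [11, 1, 10, 2, 3, 3] sum 30, len 6
add 8: shortest ending here [10, 2, 3, 3, 8] sum 26, len 5
add 11: shortest ending here [3, 8, 11] sum 22, len 3
add 2: shortest ending here [3, 8, 11, 2] sum 24, len 4
add 8: shortest ending here [8, 11, 2, 8] sum 29, len 4
add 11: shortest ending here [11, 2, 8, 11] sum 32, len 4
add 9: shortest ending here [8, 11, 9] sum 28, len 3
add 7: shortest ending here [11, 9, 7] sum 27, len 3
add 10: shortest ending here [9, 7, 10] sum 26, len 3
add 4: shortest ending here [9, 7, 10, 4] sum 30, len 4
add 12: shortest ending here [10, 4, 12] sum 26, len 3
add 7: shortest ending here [4, 12, 7] sum 23, len 3
Shortest qualifying length: 3.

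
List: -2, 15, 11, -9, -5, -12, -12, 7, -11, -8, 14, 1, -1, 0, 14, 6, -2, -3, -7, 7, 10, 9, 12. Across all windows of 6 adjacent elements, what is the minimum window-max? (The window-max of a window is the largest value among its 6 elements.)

7

-2 15 11 -9 -5 -12 → max 15
15 11 -9 -5 -12 -12 → max 15
11 -9 -5 -12 -12 7 → max 11
-9 -5 -12 -12 7 -11 → max 7
-5 -12 -12 7 -11 -8 → max 7
-12 -12 7 -11 -8 14 → max 14
-12 7 -11 -8 14 1 → max 14
7 -11 -8 14 1 -1 → max 14
-11 -8 14 1 -1 0 → max 14
-8 14 1 -1 0 14 → max 14
14 1 -1 0 14 6 → max 14
1 -1 0 14 6 -2 → max 14
-1 0 14 6 -2 -3 → max 14
0 14 6 -2 -3 -7 → max 14
14 6 -2 -3 -7 7 → max 14
6 -2 -3 -7 7 10 → max 10
-2 -3 -7 7 10 9 → max 10
-3 -7 7 10 9 12 → max 12
Minimum of these is 7.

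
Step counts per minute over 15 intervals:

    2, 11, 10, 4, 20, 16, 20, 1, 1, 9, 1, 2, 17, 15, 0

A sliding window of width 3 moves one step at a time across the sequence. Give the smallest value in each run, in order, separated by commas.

[2, 11, 10] → min 2
[11, 10, 4] → min 4
[10, 4, 20] → min 4
[4, 20, 16] → min 4
[20, 16, 20] → min 16
[16, 20, 1] → min 1
[20, 1, 1] → min 1
[1, 1, 9] → min 1
[1, 9, 1] → min 1
[9, 1, 2] → min 1
[1, 2, 17] → min 1
[2, 17, 15] → min 2
[17, 15, 0] → min 0

2, 4, 4, 4, 16, 1, 1, 1, 1, 1, 1, 2, 0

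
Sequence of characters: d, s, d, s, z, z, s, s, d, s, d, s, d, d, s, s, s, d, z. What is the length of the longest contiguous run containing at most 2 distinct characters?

12

Extend right; when distinct count exceeds 2, shrink from the left:
add d: window [d] (1 distinct), len 1
add s: window [d, s] (2 distinct), len 2
add d: window [d, s, d] (2 distinct), len 3
add s: window [d, s, d, s] (2 distinct), len 4
add z: window [s, z] (2 distinct), len 2
add z: window [s, z, z] (2 distinct), len 3
add s: window [s, z, z, s] (2 distinct), len 4
add s: window [s, z, z, s, s] (2 distinct), len 5
add d: window [s, s, d] (2 distinct), len 3
add s: window [s, s, d, s] (2 distinct), len 4
add d: window [s, s, d, s, d] (2 distinct), len 5
add s: window [s, s, d, s, d, s] (2 distinct), len 6
add d: window [s, s, d, s, d, s, d] (2 distinct), len 7
add d: window [s, s, d, s, d, s, d, d] (2 distinct), len 8
add s: window [s, s, d, s, d, s, d, d, s] (2 distinct), len 9
add s: window [s, s, d, s, d, s, d, d, s, s] (2 distinct), len 10
add s: window [s, s, d, s, d, s, d, d, s, s, s] (2 distinct), len 11
add d: window [s, s, d, s, d, s, d, d, s, s, s, d] (2 distinct), len 12
add z: window [d, z] (2 distinct), len 2
Longest length with ≤2 distinct: 12.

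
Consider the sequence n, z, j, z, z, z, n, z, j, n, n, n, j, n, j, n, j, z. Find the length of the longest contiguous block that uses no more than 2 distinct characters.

9

[n] 1 distinct, len 1
[n, z] 2 distinct, len 2
[z, j] 2 distinct, len 2
[z, j, z] 2 distinct, len 3
[z, j, z, z] 2 distinct, len 4
[z, j, z, z, z] 2 distinct, len 5
[z, z, z, n] 2 distinct, len 4
[z, z, z, n, z] 2 distinct, len 5
[z, j] 2 distinct, len 2
[j, n] 2 distinct, len 2
[j, n, n] 2 distinct, len 3
[j, n, n, n] 2 distinct, len 4
[j, n, n, n, j] 2 distinct, len 5
[j, n, n, n, j, n] 2 distinct, len 6
[j, n, n, n, j, n, j] 2 distinct, len 7
[j, n, n, n, j, n, j, n] 2 distinct, len 8
[j, n, n, n, j, n, j, n, j] 2 distinct, len 9
[j, z] 2 distinct, len 2
Longest length with ≤2 distinct: 9.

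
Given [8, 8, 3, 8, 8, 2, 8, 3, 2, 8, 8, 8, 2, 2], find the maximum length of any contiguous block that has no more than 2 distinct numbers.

6

add 8: window [8] (1 distinct), len 1
add 8: window [8, 8] (1 distinct), len 2
add 3: window [8, 8, 3] (2 distinct), len 3
add 8: window [8, 8, 3, 8] (2 distinct), len 4
add 8: window [8, 8, 3, 8, 8] (2 distinct), len 5
add 2: window [8, 8, 2] (2 distinct), len 3
add 8: window [8, 8, 2, 8] (2 distinct), len 4
add 3: window [8, 3] (2 distinct), len 2
add 2: window [3, 2] (2 distinct), len 2
add 8: window [2, 8] (2 distinct), len 2
add 8: window [2, 8, 8] (2 distinct), len 3
add 8: window [2, 8, 8, 8] (2 distinct), len 4
add 2: window [2, 8, 8, 8, 2] (2 distinct), len 5
add 2: window [2, 8, 8, 8, 2, 2] (2 distinct), len 6
Longest length with ≤2 distinct: 6.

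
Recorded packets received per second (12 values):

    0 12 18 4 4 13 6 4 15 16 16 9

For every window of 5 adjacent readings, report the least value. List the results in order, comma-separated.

0, 4, 4, 4, 4, 4, 4, 4

Sliding a size-5 window across the 12 values:
[0, 12, 18, 4, 4] → min 0
[12, 18, 4, 4, 13] → min 4
[18, 4, 4, 13, 6] → min 4
[4, 4, 13, 6, 4] → min 4
[4, 13, 6, 4, 15] → min 4
[13, 6, 4, 15, 16] → min 4
[6, 4, 15, 16, 16] → min 4
[4, 15, 16, 16, 9] → min 4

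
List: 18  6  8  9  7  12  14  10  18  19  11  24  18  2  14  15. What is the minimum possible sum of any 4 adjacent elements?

18 6 8 9 → sum 41
6 8 9 7 → sum 30
8 9 7 12 → sum 36
9 7 12 14 → sum 42
7 12 14 10 → sum 43
12 14 10 18 → sum 54
14 10 18 19 → sum 61
10 18 19 11 → sum 58
18 19 11 24 → sum 72
19 11 24 18 → sum 72
11 24 18 2 → sum 55
24 18 2 14 → sum 58
18 2 14 15 → sum 49
Minimum of these is 30.

30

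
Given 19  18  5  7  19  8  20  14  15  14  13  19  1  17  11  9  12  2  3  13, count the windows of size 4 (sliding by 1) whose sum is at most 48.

7

(19, 18, 5, 7) → sum 49
(18, 5, 7, 19) → sum 49
(5, 7, 19, 8) → sum 39  ≤ 48 ✓
(7, 19, 8, 20) → sum 54
(19, 8, 20, 14) → sum 61
(8, 20, 14, 15) → sum 57
(20, 14, 15, 14) → sum 63
(14, 15, 14, 13) → sum 56
(15, 14, 13, 19) → sum 61
(14, 13, 19, 1) → sum 47  ≤ 48 ✓
(13, 19, 1, 17) → sum 50
(19, 1, 17, 11) → sum 48  ≤ 48 ✓
(1, 17, 11, 9) → sum 38  ≤ 48 ✓
(17, 11, 9, 12) → sum 49
(11, 9, 12, 2) → sum 34  ≤ 48 ✓
(9, 12, 2, 3) → sum 26  ≤ 48 ✓
(12, 2, 3, 13) → sum 30  ≤ 48 ✓
7 windows satisfy the condition.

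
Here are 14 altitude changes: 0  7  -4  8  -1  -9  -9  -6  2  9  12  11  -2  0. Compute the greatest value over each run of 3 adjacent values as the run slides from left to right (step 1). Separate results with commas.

7, 8, 8, 8, -1, -6, 2, 9, 12, 12, 12, 11

[0, 7, -4] → max 7
[7, -4, 8] → max 8
[-4, 8, -1] → max 8
[8, -1, -9] → max 8
[-1, -9, -9] → max -1
[-9, -9, -6] → max -6
[-9, -6, 2] → max 2
[-6, 2, 9] → max 9
[2, 9, 12] → max 12
[9, 12, 11] → max 12
[12, 11, -2] → max 12
[11, -2, 0] → max 11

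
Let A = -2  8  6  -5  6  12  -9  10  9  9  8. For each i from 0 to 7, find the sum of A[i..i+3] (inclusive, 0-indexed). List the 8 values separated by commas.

Sliding a size-4 window across the 11 values:
[-2, 8, 6, -5] → sum 7
[8, 6, -5, 6] → sum 15
[6, -5, 6, 12] → sum 19
[-5, 6, 12, -9] → sum 4
[6, 12, -9, 10] → sum 19
[12, -9, 10, 9] → sum 22
[-9, 10, 9, 9] → sum 19
[10, 9, 9, 8] → sum 36

7, 15, 19, 4, 19, 22, 19, 36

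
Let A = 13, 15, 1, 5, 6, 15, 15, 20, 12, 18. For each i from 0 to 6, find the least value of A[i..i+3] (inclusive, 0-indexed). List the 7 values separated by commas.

(13, 15, 1, 5) → min 1
(15, 1, 5, 6) → min 1
(1, 5, 6, 15) → min 1
(5, 6, 15, 15) → min 5
(6, 15, 15, 20) → min 6
(15, 15, 20, 12) → min 12
(15, 20, 12, 18) → min 12

1, 1, 1, 5, 6, 12, 12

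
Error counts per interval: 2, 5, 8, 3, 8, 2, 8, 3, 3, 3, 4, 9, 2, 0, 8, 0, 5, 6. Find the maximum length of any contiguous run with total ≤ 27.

→ 2: sum 2, len 1
→ 5: sum 7, len 2
→ 8: sum 15, len 3
→ 3: sum 18, len 4
→ 8: sum 26, len 5
→ 2 (dropped 2): sum 26, len 5
→ 8 (dropped 5, 8): sum 21, len 4
→ 3: sum 24, len 5
→ 3: sum 27, len 6
→ 3 (dropped 3): sum 27, len 6
→ 4 (dropped 8): sum 23, len 6
→ 9 (dropped 2, 8): sum 22, len 5
→ 2: sum 24, len 6
→ 0: sum 24, len 7
→ 8 (dropped 3, 3): sum 26, len 6
→ 0: sum 26, len 7
→ 5 (dropped 3, 4): sum 24, len 6
→ 6 (dropped 9): sum 21, len 6
Longest length seen: 7.

7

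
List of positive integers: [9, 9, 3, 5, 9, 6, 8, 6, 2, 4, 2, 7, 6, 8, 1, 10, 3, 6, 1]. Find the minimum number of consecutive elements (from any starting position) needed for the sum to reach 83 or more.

14

add 9: running sum 9 < 83
add 9: running sum 18 < 83
add 3: running sum 21 < 83
add 5: running sum 26 < 83
add 9: running sum 35 < 83
add 6: running sum 41 < 83
add 8: running sum 49 < 83
add 6: running sum 55 < 83
add 2: running sum 57 < 83
add 4: running sum 61 < 83
add 2: running sum 63 < 83
add 7: running sum 70 < 83
add 6: running sum 76 < 83
add 8: shortest ending here [9, 9, 3, 5, 9, 6, 8, 6, 2, 4, 2, 7, 6, 8] sum 84, len 14
add 1: shortest ending here [9, 9, 3, 5, 9, 6, 8, 6, 2, 4, 2, 7, 6, 8, 1] sum 85, len 15
add 10: shortest ending here [9, 3, 5, 9, 6, 8, 6, 2, 4, 2, 7, 6, 8, 1, 10] sum 86, len 15
add 3: shortest ending here [9, 3, 5, 9, 6, 8, 6, 2, 4, 2, 7, 6, 8, 1, 10, 3] sum 89, len 16
add 6: shortest ending here [5, 9, 6, 8, 6, 2, 4, 2, 7, 6, 8, 1, 10, 3, 6] sum 83, len 15
add 1: shortest ending here [5, 9, 6, 8, 6, 2, 4, 2, 7, 6, 8, 1, 10, 3, 6, 1] sum 84, len 16
Shortest qualifying length: 14.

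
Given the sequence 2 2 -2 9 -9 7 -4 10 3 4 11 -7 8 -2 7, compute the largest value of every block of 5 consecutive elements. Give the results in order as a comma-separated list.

9, 9, 9, 10, 10, 10, 11, 11, 11, 11, 11

[2, 2, -2, 9, -9] → max 9
[2, -2, 9, -9, 7] → max 9
[-2, 9, -9, 7, -4] → max 9
[9, -9, 7, -4, 10] → max 10
[-9, 7, -4, 10, 3] → max 10
[7, -4, 10, 3, 4] → max 10
[-4, 10, 3, 4, 11] → max 11
[10, 3, 4, 11, -7] → max 11
[3, 4, 11, -7, 8] → max 11
[4, 11, -7, 8, -2] → max 11
[11, -7, 8, -2, 7] → max 11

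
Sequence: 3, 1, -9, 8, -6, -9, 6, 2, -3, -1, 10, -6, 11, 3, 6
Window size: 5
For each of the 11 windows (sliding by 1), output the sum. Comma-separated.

[3, 1, -9, 8, -6] → sum -3
[1, -9, 8, -6, -9] → sum -15
[-9, 8, -6, -9, 6] → sum -10
[8, -6, -9, 6, 2] → sum 1
[-6, -9, 6, 2, -3] → sum -10
[-9, 6, 2, -3, -1] → sum -5
[6, 2, -3, -1, 10] → sum 14
[2, -3, -1, 10, -6] → sum 2
[-3, -1, 10, -6, 11] → sum 11
[-1, 10, -6, 11, 3] → sum 17
[10, -6, 11, 3, 6] → sum 24

-3, -15, -10, 1, -10, -5, 14, 2, 11, 17, 24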